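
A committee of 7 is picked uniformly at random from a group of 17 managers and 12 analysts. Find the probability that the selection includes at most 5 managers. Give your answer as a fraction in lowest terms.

5357/6003

There are C(29,7) = 1560780 ways to choose the 7.
Count the complement (more than 5 managers): C(17,6)·C(12,1) + C(17,7)·C(12,0) = 148512 + 19448 = 167960.
Probability = 1 − 167960/1560780 = 1392820/1560780 = 5357/6003.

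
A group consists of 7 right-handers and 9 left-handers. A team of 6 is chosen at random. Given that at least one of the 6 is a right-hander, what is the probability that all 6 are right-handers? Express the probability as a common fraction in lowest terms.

1/1132

Work in counts. Selections with at least one right-hander: C(16,6) − C(9,6) = 8008 − 84 = 7924.
Of those, selections where all 6 are right-handers: C(7,6) = 7.
Conditional probability = 7/7924 = 1/1132.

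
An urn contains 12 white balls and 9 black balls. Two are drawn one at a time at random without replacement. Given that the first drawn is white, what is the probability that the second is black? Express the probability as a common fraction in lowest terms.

After removing one white, 20 remain: 11 white and 9 black.
So the probability the next is black is 9/20.

9/20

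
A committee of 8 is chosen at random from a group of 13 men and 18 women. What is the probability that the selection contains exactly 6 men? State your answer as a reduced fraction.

There are C(31,8) = 7888725 ways to choose 8 from 31.
Selections with exactly 6 men: choose 6 of the 13 men and 2 of the 18 women, C(13,6)·C(18,2) = 1716·153 = 262548.
Probability = 262548/7888725 = 748/22475.

748/22475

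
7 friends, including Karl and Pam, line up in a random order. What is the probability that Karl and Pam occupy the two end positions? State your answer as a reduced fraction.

There are 7! = 5040 arrangements.
Place Karl and Pam at the ends in 2 ways, arrange the remaining 5 in 5! = 120 ways: 2·120 = 240.
Probability = 240/5040 = 1/21.

1/21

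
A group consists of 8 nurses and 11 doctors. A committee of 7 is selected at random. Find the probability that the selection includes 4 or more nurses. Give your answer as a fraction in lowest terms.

2491/8398

Total selections: C(19,7) = 50388.
Favorable selections (4 or more nurses): C(8,4)·C(11,3) + C(8,5)·C(11,2) + C(8,6)·C(11,1) + C(8,7)·C(11,0) = 11550 + 3080 + 308 + 8 = 14946.
Probability = 14946/50388 = 2491/8398.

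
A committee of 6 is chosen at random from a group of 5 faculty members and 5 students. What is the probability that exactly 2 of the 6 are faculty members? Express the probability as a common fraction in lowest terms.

There are C(10,6) = 210 ways to choose 6 from 10.
Selections with exactly 2 faculty members: choose 2 of the 5 faculty members and 4 of the 5 students, C(5,2)·C(5,4) = 10·5 = 50.
Probability = 50/210 = 5/21.

5/21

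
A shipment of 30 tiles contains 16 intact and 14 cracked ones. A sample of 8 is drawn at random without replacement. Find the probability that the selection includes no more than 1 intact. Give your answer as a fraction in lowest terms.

There are C(30,8) = 5852925 ways to choose the 8.
Favorable selections (no more than 1 intact): C(16,0)·C(14,8) + C(16,1)·C(14,7) = 3003 + 54912 = 57915.
Probability = 57915/5852925 = 33/3335.

33/3335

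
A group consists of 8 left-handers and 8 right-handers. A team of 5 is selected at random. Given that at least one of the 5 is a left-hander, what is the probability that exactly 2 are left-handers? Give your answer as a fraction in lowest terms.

Work in counts. Selections with at least one left-hander: C(16,5) − C(8,5) = 4368 − 56 = 4312.
Of those, selections where exactly 2 are left-handers: C(8,2)·C(8,3) = 28·56 = 1568.
Conditional probability = 1568/4312 = 4/11.

4/11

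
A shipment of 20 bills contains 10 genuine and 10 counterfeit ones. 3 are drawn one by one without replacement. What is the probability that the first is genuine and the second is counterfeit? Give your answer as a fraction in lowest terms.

Multiply the conditional probabilities at each draw: 10/20 · 10/19 = 100/380 = 5/19.

5/19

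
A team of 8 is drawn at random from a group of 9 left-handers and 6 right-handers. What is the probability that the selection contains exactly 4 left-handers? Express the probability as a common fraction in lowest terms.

Total number of selections: C(15,8) = 6435.
Selections with exactly 4 left-handers: choose 4 of the 9 left-handers and 4 of the 6 right-handers, C(9,4)·C(6,4) = 126·15 = 1890.
Probability = 1890/6435 = 42/143.

42/143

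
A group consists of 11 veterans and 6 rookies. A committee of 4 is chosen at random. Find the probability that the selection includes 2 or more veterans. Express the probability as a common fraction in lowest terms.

There are C(17,4) = 2380 ways to choose the 4.
Count the complement (fewer than 2 veterans): C(11,0)·C(6,4) + C(11,1)·C(6,3) = 15 + 220 = 235.
Probability = 1 − 235/2380 = 2145/2380 = 429/476.

429/476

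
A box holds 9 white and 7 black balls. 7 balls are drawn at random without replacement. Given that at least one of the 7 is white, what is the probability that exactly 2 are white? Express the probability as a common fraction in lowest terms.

Work in counts. Selections with at least one white: C(16,7) − C(7,7) = 11440 − 1 = 11439.
Of those, selections where exactly 2 are white: C(9,2)·C(7,5) = 36·21 = 756.
Conditional probability = 756/11439 = 84/1271.

84/1271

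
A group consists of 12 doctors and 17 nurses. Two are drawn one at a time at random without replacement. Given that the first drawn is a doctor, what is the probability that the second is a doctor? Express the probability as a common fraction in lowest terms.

11/28

After removing one doctor, 28 remain: 11 doctors and 17 nurses.
So the probability the next is a doctor is 11/28.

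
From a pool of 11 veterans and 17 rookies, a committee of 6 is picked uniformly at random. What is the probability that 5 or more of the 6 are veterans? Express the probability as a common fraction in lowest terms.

There are C(28,6) = 376740 ways to choose the 6.
Favorable selections (5 or more veterans): C(11,5)·C(17,1) + C(11,6)·C(17,0) = 7854 + 462 = 8316.
Probability = 8316/376740 = 33/1495.

33/1495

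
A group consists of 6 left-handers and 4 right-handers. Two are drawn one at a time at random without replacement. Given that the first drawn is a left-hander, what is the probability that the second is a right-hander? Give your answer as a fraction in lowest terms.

4/9

After removing one left-hander, 9 remain: 5 left-handers and 4 right-handers.
So the probability the next is a right-hander is 4/9.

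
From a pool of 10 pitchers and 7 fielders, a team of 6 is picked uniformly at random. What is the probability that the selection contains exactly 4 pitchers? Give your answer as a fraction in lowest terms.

Total number of selections: C(17,6) = 12376.
Selections with exactly 4 pitchers: choose 4 of the 10 pitchers and 2 of the 7 fielders, C(10,4)·C(7,2) = 210·21 = 4410.
Probability = 4410/12376 = 315/884.

315/884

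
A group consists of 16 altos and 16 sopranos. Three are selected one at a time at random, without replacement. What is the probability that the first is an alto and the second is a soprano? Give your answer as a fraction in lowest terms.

Multiply the conditional probabilities at each draw: 16/32 · 16/31 = 256/992 = 8/31.

8/31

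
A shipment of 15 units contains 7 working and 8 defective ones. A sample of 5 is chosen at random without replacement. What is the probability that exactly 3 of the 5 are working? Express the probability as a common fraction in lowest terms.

140/429

Total number of selections: C(15,5) = 3003.
Selections with exactly 3 working: choose 3 of the 7 working and 2 of the 8 defective, C(7,3)·C(8,2) = 35·28 = 980.
Probability = 980/3003 = 140/429.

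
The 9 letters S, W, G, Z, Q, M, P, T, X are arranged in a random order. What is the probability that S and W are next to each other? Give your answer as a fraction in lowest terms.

2/9

There are 9! = 362880 arrangements.
Treat S and W as a block: 8! arrangements of the blocks × 2 orders within the block = 2·40320 = 80640.
Probability = 80640/362880 = 2/9.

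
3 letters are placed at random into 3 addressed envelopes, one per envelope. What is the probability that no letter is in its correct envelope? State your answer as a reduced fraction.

There are 3! = 6 assignments.
By inclusion-exclusion, assignments with no fixed points: C(3,0)·3! − C(3,1)·2! + C(3,2)·1! − C(3,3)·0! = 2.
Probability = 2/6 = 1/3.

1/3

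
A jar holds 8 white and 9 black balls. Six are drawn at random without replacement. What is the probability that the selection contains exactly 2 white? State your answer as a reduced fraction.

Total number of selections: C(17,6) = 12376.
Selections with exactly 2 white: choose 2 of the 8 white and 4 of the 9 black, C(8,2)·C(9,4) = 28·126 = 3528.
Probability = 3528/12376 = 63/221.

63/221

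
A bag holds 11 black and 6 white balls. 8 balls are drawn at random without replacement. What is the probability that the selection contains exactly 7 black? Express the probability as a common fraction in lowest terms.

18/221

There are C(17,8) = 24310 ways to choose 8 from 17.
Selections with exactly 7 black: choose 7 of the 11 black and 1 of the 6 white, C(11,7)·C(6,1) = 330·6 = 1980.
Probability = 1980/24310 = 18/221.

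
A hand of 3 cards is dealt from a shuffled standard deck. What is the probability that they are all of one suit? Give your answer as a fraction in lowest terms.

There are C(52,3) = 22100 possible 3-card hands.
Hands of one suit: 4 suits × C(13,3) = 4·286 = 1144.
Probability = 1144/22100 = 22/425.

22/425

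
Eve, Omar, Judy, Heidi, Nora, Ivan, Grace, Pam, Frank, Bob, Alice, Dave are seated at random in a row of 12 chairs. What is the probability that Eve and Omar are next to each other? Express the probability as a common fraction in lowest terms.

There are 12! = 479001600 arrangements.
Treat Eve and Omar as a block: 11! arrangements of the blocks × 2 orders within the block = 2·39916800 = 79833600.
Probability = 79833600/479001600 = 1/6.

1/6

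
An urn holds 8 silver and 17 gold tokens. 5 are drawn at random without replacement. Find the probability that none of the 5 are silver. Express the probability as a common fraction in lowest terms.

442/3795

There are C(25,5) = 53130 possible selections.
Selections with no silver (all gold): C(17,5) = 6188.
Probability = 6188/53130 = 442/3795.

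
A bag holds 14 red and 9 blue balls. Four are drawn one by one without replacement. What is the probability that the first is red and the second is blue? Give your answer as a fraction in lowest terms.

Multiply the conditional probabilities at each draw: 14/23 · 9/22 = 126/506 = 63/253.

63/253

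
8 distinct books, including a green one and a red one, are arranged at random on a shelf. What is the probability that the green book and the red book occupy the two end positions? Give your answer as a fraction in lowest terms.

1/28

There are 8! = 40320 arrangements.
Place the green book and the red book at the ends in 2 ways, arrange the remaining 6 in 6! = 720 ways: 2·720 = 1440.
Probability = 1440/40320 = 1/28.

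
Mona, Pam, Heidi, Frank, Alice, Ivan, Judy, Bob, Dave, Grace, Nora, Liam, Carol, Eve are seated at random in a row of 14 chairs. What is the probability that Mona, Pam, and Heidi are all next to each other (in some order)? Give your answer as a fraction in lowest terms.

3/91

There are 14! = 87178291200 arrangements.
Treat the three as one block: 12! placements × 3! orders within the block = 479001600·6 = 2874009600.
Probability = 2874009600/87178291200 = 3/91.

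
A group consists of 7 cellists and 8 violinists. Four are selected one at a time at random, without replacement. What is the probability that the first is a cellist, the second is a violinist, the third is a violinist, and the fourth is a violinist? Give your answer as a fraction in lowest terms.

Multiply the conditional probabilities at each draw: 7/15 · 8/14 · 7/13 · 6/12 = 2352/32760 = 14/195.

14/195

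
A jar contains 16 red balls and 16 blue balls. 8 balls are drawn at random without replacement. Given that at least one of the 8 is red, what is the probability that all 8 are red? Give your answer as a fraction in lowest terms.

11/8979

Work in counts. Selections with at least one red: C(32,8) − C(16,8) = 10518300 − 12870 = 10505430.
Of those, selections where all 8 are red: C(16,8) = 12870.
Conditional probability = 12870/10505430 = 11/8979.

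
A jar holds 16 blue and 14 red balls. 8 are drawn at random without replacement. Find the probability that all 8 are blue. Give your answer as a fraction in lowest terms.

There are C(30,8) = 5852925 possible selections.
Selections with all blue: C(16,8) = 12870.
Probability = 12870/5852925 = 22/10005.

22/10005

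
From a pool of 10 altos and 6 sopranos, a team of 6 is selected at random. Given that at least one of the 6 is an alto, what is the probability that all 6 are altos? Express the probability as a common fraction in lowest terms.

Work in counts. Selections with at least one alto: C(16,6) − C(6,6) = 8008 − 1 = 8007.
Of those, selections where all 6 are altos: C(10,6) = 210.
Conditional probability = 210/8007 = 70/2669.

70/2669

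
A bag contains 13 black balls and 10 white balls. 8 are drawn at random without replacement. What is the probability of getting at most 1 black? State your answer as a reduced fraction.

Total selections: C(23,8) = 490314.
Favorable selections (at most 1 black): C(13,0)·C(10,8) + C(13,1)·C(10,7) = 45 + 1560 = 1605.
Probability = 1605/490314 = 535/163438.

535/163438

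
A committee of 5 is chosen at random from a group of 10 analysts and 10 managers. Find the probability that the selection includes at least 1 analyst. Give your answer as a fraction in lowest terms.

Total selections: C(20,5) = 15504.
Favorable selections (at least 1 analyst): C(10,1)·C(10,4) + C(10,2)·C(10,3) + C(10,3)·C(10,2) + C(10,4)·C(10,1) + C(10,5)·C(10,0) = 2100 + 5400 + 5400 + 2100 + 252 = 15252.
Probability = 15252/15504 = 1271/1292.

1271/1292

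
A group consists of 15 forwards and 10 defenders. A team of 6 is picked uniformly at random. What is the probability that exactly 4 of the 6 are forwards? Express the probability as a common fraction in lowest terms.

Total number of selections: C(25,6) = 177100.
Selections with exactly 4 forwards: choose 4 of the 15 forwards and 2 of the 10 defenders, C(15,4)·C(10,2) = 1365·45 = 61425.
Probability = 61425/177100 = 351/1012.

351/1012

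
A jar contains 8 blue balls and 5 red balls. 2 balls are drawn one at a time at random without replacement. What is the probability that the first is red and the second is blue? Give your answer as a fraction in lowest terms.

10/39

Multiply the conditional probabilities at each draw: 5/13 · 8/12 = 40/156 = 10/39.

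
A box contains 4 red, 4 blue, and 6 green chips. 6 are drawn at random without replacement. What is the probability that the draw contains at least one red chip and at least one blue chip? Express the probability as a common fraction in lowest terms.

2584/3003

There are C(14,6) = 3003 possible draws.
By inclusion-exclusion on the complements, draws missing all red or all blue: C(10,6) + C(10,6) − C(6,6) = 210 + 210 − 1 = 419.
So draws with at least one of each: 3003 − 419 = 2584, probability 2584/3003.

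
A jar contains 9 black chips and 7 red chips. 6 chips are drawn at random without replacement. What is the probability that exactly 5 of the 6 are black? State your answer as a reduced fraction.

63/572

There are C(16,6) = 8008 ways to choose 6 from 16.
Selections with exactly 5 black: choose 5 of the 9 black and 1 of the 7 red, C(9,5)·C(7,1) = 126·7 = 882.
Probability = 882/8008 = 63/572.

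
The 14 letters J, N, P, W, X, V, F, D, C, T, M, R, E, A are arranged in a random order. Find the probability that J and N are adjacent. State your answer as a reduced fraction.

There are 14! = 87178291200 arrangements.
Treat J and N as a block: 13! arrangements of the blocks × 2 orders within the block = 2·6227020800 = 12454041600.
Probability = 12454041600/87178291200 = 1/7.

1/7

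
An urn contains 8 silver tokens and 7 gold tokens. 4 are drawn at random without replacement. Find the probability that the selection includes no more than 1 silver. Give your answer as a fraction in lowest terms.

3/13

Total selections: C(15,4) = 1365.
Favorable selections (no more than 1 silver): C(8,0)·C(7,4) + C(8,1)·C(7,3) = 35 + 280 = 315.
Probability = 315/1365 = 3/13.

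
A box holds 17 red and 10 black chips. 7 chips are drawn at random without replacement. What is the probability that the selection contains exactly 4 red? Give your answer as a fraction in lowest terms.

9520/29601

The sample space is all 7-subsets of the 27: C(27,7) = 888030.
Selections with exactly 4 red: choose 4 of the 17 red and 3 of the 10 black, C(17,4)·C(10,3) = 2380·120 = 285600.
Probability = 285600/888030 = 9520/29601.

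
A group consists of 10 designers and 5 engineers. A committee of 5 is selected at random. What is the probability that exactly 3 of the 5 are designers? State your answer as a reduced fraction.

The sample space is all 5-subsets of the 15: C(15,5) = 3003.
Selections with exactly 3 designers: choose 3 of the 10 designers and 2 of the 5 engineers, C(10,3)·C(5,2) = 120·10 = 1200.
Probability = 1200/3003 = 400/1001.

400/1001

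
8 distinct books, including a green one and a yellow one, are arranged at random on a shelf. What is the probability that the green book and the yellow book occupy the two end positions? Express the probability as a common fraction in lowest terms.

There are 8! = 40320 arrangements.
Place the green book and the yellow book at the ends in 2 ways, arrange the remaining 6 in 6! = 720 ways: 2·720 = 1440.
Probability = 1440/40320 = 1/28.

1/28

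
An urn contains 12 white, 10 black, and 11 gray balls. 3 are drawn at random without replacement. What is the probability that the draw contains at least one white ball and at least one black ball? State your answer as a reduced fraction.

315/682

There are C(33,3) = 5456 possible draws.
By inclusion-exclusion on the complements, draws missing all white or all black: C(21,3) + C(23,3) − C(11,3) = 1330 + 1771 − 165 = 2936.
So draws with at least one of each: 5456 − 2936 = 2520, probability 2520/5456 = 315/682.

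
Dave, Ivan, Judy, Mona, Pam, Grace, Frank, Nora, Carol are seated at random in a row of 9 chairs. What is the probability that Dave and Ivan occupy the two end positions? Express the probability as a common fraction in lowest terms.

There are 9! = 362880 arrangements.
Place Dave and Ivan at the ends in 2 ways, arrange the remaining 7 in 7! = 5040 ways: 2·5040 = 10080.
Probability = 10080/362880 = 1/36.

1/36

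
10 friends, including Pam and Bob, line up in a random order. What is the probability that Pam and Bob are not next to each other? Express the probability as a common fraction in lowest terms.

4/5

There are 10! = 3628800 arrangements.
Arrangements with Pam and Bob adjacent: 2·9! = 725760.
So not adjacent: 3628800 − 725760 = 2903040, probability 2903040/3628800 = 4/5.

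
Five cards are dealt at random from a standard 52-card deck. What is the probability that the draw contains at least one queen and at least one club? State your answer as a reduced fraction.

There are C(52,5) = 2598960 possible draws.
By inclusion-exclusion on the complements, draws missing all queens or all clubs: C(48,5) + C(39,5) − C(36,5) = 1712304 + 575757 − 376992 = 1911069.
So draws with at least one of each: 2598960 − 1911069 = 687891, probability 687891/2598960 = 229297/866320.

229297/866320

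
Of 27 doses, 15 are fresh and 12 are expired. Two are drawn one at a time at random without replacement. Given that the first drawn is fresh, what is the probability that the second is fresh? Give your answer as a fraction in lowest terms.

After removing one fresh, 26 remain: 14 fresh and 12 expired.
So the probability the next is fresh is 14/26 = 7/13.

7/13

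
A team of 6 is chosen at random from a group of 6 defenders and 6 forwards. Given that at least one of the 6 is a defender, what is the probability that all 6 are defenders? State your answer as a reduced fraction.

1/923

Work in counts. Selections with at least one defender: C(12,6) − C(6,6) = 924 − 1 = 923.
Of those, selections where all 6 are defenders: C(6,6) = 1.
Conditional probability = 1/923.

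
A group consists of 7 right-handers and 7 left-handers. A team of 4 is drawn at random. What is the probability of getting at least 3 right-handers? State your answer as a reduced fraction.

There are C(14,4) = 1001 ways to choose the 4.
Favorable selections (at least 3 right-handers): C(7,3)·C(7,1) + C(7,4)·C(7,0) = 245 + 35 = 280.
Probability = 280/1001 = 40/143.

40/143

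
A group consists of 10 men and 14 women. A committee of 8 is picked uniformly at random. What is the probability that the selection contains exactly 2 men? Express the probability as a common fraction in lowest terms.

There are C(24,8) = 735471 ways to choose 8 from 24.
Selections with exactly 2 men: choose 2 of the 10 men and 6 of the 14 women, C(10,2)·C(14,6) = 45·3003 = 135135.
Probability = 135135/735471 = 1365/7429.

1365/7429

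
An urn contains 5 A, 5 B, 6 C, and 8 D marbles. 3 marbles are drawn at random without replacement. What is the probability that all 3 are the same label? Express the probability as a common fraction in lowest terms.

There are C(24,3) = 2024 ways to draw 3 marbles.
All same label: C(5,3) + C(5,3) + C(6,3) + C(8,3) = 10 + 10 + 20 + 56 = 96.
Probability = 96/2024 = 12/253.

12/253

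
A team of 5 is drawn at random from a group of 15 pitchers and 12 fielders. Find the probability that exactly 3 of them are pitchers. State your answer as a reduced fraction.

77/207

Total number of selections: C(27,5) = 80730.
Selections with exactly 3 pitchers: choose 3 of the 15 pitchers and 2 of the 12 fielders, C(15,3)·C(12,2) = 455·66 = 30030.
Probability = 30030/80730 = 77/207.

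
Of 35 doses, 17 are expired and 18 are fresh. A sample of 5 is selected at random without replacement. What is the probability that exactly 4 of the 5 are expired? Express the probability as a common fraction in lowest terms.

45/341

Total number of selections: C(35,5) = 324632.
Selections with exactly 4 expired: choose 4 of the 17 expired and 1 of the 18 fresh, C(17,4)·C(18,1) = 2380·18 = 42840.
Probability = 42840/324632 = 45/341.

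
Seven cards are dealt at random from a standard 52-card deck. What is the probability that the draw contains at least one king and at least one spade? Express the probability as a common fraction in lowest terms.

There are C(52,7) = 133784560 possible draws.
By inclusion-exclusion on the complements, draws missing all kings or all spades: C(48,7) + C(39,7) − C(36,7) = 73629072 + 15380937 − 8347680 = 80662329.
So draws with at least one of each: 133784560 − 80662329 = 53122231, probability 53122231/133784560.

53122231/133784560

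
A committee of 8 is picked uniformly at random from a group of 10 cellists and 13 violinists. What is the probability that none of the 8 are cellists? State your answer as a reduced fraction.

There are C(23,8) = 490314 possible selections.
Selections with no cellists (all violinists): C(13,8) = 1287.
Probability = 1287/490314 = 39/14858.

39/14858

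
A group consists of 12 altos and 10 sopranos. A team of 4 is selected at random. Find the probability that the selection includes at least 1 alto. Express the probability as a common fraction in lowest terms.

203/209

Total selections: C(22,4) = 7315.
The complement is all 4 are sopranos: C(10,4) = 210.
Probability = 1 − 210/7315 = 7105/7315 = 203/209.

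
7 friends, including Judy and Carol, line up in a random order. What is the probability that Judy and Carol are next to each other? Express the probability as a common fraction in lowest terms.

There are 7! = 5040 arrangements.
Treat Judy and Carol as a block: 6! arrangements of the blocks × 2 orders within the block = 2·720 = 1440.
Probability = 1440/5040 = 2/7.

2/7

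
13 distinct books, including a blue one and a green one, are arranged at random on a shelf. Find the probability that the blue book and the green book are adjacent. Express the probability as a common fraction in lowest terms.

There are 13! = 6227020800 arrangements.
Treat the blue book and the green book as a block: 12! arrangements of the blocks × 2 orders within the block = 2·479001600 = 958003200.
Probability = 958003200/6227020800 = 2/13.

2/13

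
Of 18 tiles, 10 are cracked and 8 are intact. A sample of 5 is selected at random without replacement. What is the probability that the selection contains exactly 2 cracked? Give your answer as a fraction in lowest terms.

The sample space is all 5-subsets of the 18: C(18,5) = 8568.
Selections with exactly 2 cracked: choose 2 of the 10 cracked and 3 of the 8 intact, C(10,2)·C(8,3) = 45·56 = 2520.
Probability = 2520/8568 = 5/17.

5/17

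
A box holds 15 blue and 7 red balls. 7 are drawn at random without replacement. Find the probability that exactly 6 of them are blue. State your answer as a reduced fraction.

3185/15504

There are C(22,7) = 170544 ways to choose 7 from 22.
Selections with exactly 6 blue: choose 6 of the 15 blue and 1 of the 7 red, C(15,6)·C(7,1) = 5005·7 = 35035.
Probability = 35035/170544 = 3185/15504.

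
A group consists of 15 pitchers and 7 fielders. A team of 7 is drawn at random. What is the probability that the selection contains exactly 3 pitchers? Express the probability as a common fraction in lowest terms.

15925/170544

The sample space is all 7-subsets of the 22: C(22,7) = 170544.
Selections with exactly 3 pitchers: choose 3 of the 15 pitchers and 4 of the 7 fielders, C(15,3)·C(7,4) = 455·35 = 15925.
Probability = 15925/170544.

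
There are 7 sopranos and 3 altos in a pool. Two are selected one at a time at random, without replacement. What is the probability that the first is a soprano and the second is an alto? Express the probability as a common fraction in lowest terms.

Multiply the conditional probabilities at each draw: 7/10 · 3/9 = 21/90 = 7/30.

7/30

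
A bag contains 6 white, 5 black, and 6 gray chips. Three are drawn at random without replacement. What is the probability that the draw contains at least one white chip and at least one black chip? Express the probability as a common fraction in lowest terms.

There are C(17,3) = 680 possible draws.
By inclusion-exclusion on the complements, draws missing all white or all black: C(11,3) + C(12,3) − C(6,3) = 165 + 220 − 20 = 365.
So draws with at least one of each: 680 − 365 = 315, probability 315/680 = 63/136.

63/136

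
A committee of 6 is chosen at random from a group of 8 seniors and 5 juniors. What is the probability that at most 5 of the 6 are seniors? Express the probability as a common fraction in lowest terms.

422/429

Total selections: C(13,6) = 1716.
Favorable selections (at most 5 seniors): C(8,1)·C(5,5) + C(8,2)·C(5,4) + C(8,3)·C(5,3) + C(8,4)·C(5,2) + C(8,5)·C(5,1) = 8 + 140 + 560 + 700 + 280 = 1688.
Probability = 1688/1716 = 422/429.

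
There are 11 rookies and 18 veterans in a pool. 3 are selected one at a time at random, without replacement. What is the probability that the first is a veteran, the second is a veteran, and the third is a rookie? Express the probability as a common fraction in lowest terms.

Multiply the conditional probabilities at each draw: 18/29 · 17/28 · 11/27 = 3366/21924 = 187/1218.

187/1218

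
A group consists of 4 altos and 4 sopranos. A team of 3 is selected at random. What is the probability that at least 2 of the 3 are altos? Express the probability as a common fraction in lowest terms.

There are C(8,3) = 56 ways to choose the 3.
Favorable selections (at least 2 altos): C(4,2)·C(4,1) + C(4,3)·C(4,0) = 24 + 4 = 28.
Probability = 28/56 = 1/2.

1/2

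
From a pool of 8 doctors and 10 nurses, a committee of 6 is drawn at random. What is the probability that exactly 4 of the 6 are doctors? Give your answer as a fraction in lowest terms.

The sample space is all 6-subsets of the 18: C(18,6) = 18564.
Selections with exactly 4 doctors: choose 4 of the 8 doctors and 2 of the 10 nurses, C(8,4)·C(10,2) = 70·45 = 3150.
Probability = 3150/18564 = 75/442.

75/442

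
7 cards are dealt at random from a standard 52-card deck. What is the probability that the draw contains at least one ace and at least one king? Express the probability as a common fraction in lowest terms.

3105873/16723070

There are C(52,7) = 133784560 possible draws.
By inclusion-exclusion on the complements, draws missing all aces or all kings: C(48,7) + C(48,7) − C(44,7) = 73629072 + 73629072 − 38320568 = 108937576.
So draws with at least one of each: 133784560 − 108937576 = 24846984, probability 24846984/133784560 = 3105873/16723070.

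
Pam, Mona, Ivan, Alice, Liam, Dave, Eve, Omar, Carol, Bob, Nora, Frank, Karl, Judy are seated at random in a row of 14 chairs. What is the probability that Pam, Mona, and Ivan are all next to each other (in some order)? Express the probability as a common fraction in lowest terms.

3/91

There are 14! = 87178291200 arrangements.
Treat the three as one block: 12! placements × 3! orders within the block = 479001600·6 = 2874009600.
Probability = 2874009600/87178291200 = 3/91.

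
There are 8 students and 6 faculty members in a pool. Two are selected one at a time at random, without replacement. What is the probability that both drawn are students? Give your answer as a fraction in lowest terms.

4/13

Multiply the conditional probabilities at each draw: 8/14 · 7/13 = 56/182 = 4/13.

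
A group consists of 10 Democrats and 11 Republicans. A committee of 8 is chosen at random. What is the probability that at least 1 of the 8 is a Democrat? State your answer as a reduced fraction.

13555/13566

There are C(21,8) = 203490 ways to choose the 8.
The complement is all 8 are Republicans: C(11,8) = 165.
Probability = 1 − 165/203490 = 203325/203490 = 13555/13566.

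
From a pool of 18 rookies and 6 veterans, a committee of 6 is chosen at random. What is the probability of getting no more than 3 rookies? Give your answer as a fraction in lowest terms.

There are C(24,6) = 134596 ways to choose the 6.
Count the complement (more than 3 rookies): C(18,4)·C(6,2) + C(18,5)·C(6,1) + C(18,6)·C(6,0) = 45900 + 51408 + 18564 = 115872.
Probability = 1 − 115872/134596 = 18724/134596 = 4681/33649.

4681/33649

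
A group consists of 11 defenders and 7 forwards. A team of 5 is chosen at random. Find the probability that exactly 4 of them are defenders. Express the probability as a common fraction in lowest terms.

There are C(18,5) = 8568 ways to choose 5 from 18.
Selections with exactly 4 defenders: choose 4 of the 11 defenders and 1 of the 7 forwards, C(11,4)·C(7,1) = 330·7 = 2310.
Probability = 2310/8568 = 55/204.

55/204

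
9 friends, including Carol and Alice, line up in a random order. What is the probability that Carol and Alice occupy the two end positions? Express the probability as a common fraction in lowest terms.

There are 9! = 362880 arrangements.
Place Carol and Alice at the ends in 2 ways, arrange the remaining 7 in 7! = 5040 ways: 2·5040 = 10080.
Probability = 10080/362880 = 1/36.

1/36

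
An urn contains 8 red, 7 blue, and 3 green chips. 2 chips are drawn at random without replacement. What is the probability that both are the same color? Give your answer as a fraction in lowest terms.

52/153

There are C(18,2) = 153 ways to draw 2 chips.
All same color: C(8,2) + C(7,2) + C(3,2) = 28 + 21 + 3 = 52.
Probability = 52/153.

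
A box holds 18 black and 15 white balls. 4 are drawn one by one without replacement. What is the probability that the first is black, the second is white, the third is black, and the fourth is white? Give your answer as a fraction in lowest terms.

Multiply the conditional probabilities at each draw: 18/33 · 15/32 · 17/31 · 14/30 = 64260/982080 = 357/5456.

357/5456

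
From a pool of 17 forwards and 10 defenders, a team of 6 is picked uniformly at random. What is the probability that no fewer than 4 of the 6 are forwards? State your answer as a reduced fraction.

30226/49335

Total selections: C(27,6) = 296010.
Favorable selections (no fewer than 4 forwards): C(17,4)·C(10,2) + C(17,5)·C(10,1) + C(17,6)·C(10,0) = 107100 + 61880 + 12376 = 181356.
Probability = 181356/296010 = 30226/49335.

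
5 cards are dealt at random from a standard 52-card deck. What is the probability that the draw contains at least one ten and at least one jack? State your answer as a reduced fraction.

6509/64974

There are C(52,5) = 2598960 possible draws.
By inclusion-exclusion on the complements, draws missing all tens or all jacks: C(48,5) + C(48,5) − C(44,5) = 1712304 + 1712304 − 1086008 = 2338600.
So draws with at least one of each: 2598960 − 2338600 = 260360, probability 260360/2598960 = 6509/64974.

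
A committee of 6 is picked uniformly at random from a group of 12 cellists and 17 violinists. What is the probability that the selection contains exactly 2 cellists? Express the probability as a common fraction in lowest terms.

374/1131

Total number of selections: C(29,6) = 475020.
Selections with exactly 2 cellists: choose 2 of the 12 cellists and 4 of the 17 violinists, C(12,2)·C(17,4) = 66·2380 = 157080.
Probability = 157080/475020 = 374/1131.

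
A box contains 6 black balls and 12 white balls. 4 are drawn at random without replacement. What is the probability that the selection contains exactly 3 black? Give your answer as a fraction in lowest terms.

4/51

There are C(18,4) = 3060 ways to choose 4 from 18.
Selections with exactly 3 black: choose 3 of the 6 black and 1 of the 12 white, C(6,3)·C(12,1) = 20·12 = 240.
Probability = 240/3060 = 4/51.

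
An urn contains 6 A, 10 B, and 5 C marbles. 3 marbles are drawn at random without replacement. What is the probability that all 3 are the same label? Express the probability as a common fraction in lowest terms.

There are C(21,3) = 1330 ways to draw 3 marbles.
All same label: C(6,3) + C(10,3) + C(5,3) = 20 + 120 + 10 = 150.
Probability = 150/1330 = 15/133.

15/133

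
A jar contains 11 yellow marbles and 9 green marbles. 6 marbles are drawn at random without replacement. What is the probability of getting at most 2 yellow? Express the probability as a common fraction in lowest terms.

Total selections: C(20,6) = 38760.
Favorable selections (at most 2 yellow): C(11,0)·C(9,6) + C(11,1)·C(9,5) + C(11,2)·C(9,4) = 84 + 1386 + 6930 = 8400.
Probability = 8400/38760 = 70/323.

70/323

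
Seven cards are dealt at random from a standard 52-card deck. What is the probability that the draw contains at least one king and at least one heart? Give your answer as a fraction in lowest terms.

There are C(52,7) = 133784560 possible draws.
By inclusion-exclusion on the complements, draws missing all kings or all hearts: C(48,7) + C(39,7) − C(36,7) = 73629072 + 15380937 − 8347680 = 80662329.
So draws with at least one of each: 133784560 − 80662329 = 53122231, probability 53122231/133784560.

53122231/133784560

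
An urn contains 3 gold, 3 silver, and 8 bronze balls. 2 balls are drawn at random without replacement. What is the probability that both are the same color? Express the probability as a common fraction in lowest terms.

There are C(14,2) = 91 ways to draw 2 balls.
All same color: C(3,2) + C(3,2) + C(8,2) = 3 + 3 + 28 = 34.
Probability = 34/91.

34/91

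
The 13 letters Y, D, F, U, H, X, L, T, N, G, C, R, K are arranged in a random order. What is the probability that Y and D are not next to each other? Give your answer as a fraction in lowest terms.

There are 13! = 6227020800 arrangements.
Arrangements with Y and D adjacent: 2·12! = 958003200.
So not adjacent: 6227020800 − 958003200 = 5269017600, probability 5269017600/6227020800 = 11/13.

11/13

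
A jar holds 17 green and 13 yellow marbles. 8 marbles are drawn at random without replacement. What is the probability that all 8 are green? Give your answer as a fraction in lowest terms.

There are C(30,8) = 5852925 possible selections.
Selections with all green: C(17,8) = 24310.
Probability = 24310/5852925 = 374/90045.

374/90045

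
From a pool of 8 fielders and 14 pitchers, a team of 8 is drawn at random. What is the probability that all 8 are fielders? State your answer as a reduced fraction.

1/319770

There are C(22,8) = 319770 possible selections.
Selections with all fielders: C(8,8) = 1.
Probability = 1/319770.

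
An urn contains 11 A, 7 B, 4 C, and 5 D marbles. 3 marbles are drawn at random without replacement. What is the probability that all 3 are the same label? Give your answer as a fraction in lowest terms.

214/2925

There are C(27,3) = 2925 ways to draw 3 marbles.
All same label: C(11,3) + C(7,3) + C(4,3) + C(5,3) = 165 + 35 + 4 + 10 = 214.
Probability = 214/2925.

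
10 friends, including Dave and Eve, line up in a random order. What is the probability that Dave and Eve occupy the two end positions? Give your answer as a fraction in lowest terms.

There are 10! = 3628800 arrangements.
Place Dave and Eve at the ends in 2 ways, arrange the remaining 8 in 8! = 40320 ways: 2·40320 = 80640.
Probability = 80640/3628800 = 1/45.

1/45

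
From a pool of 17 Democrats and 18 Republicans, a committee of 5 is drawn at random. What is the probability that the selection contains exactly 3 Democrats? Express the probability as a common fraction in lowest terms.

765/2387

The sample space is all 5-subsets of the 35: C(35,5) = 324632.
Selections with exactly 3 Democrats: choose 3 of the 17 Democrats and 2 of the 18 Republicans, C(17,3)·C(18,2) = 680·153 = 104040.
Probability = 104040/324632 = 765/2387.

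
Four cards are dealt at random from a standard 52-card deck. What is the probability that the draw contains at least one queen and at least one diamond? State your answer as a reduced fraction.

There are C(52,4) = 270725 possible draws.
By inclusion-exclusion on the complements, draws missing all queens or all diamonds: C(48,4) + C(39,4) − C(36,4) = 194580 + 82251 − 58905 = 217926.
So draws with at least one of each: 270725 − 217926 = 52799, probability 52799/270725.

52799/270725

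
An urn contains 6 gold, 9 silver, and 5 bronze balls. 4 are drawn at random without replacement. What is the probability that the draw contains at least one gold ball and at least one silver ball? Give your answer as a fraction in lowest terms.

69/95

There are C(20,4) = 4845 possible draws.
By inclusion-exclusion on the complements, draws missing all gold or all silver: C(14,4) + C(11,4) − C(5,4) = 1001 + 330 − 5 = 1326.
So draws with at least one of each: 4845 − 1326 = 3519, probability 3519/4845 = 69/95.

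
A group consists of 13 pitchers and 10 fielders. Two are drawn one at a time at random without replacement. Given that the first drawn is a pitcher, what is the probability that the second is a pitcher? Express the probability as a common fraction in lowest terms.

6/11

After removing one pitcher, 22 remain: 12 pitchers and 10 fielders.
So the probability the next is a pitcher is 12/22 = 6/11.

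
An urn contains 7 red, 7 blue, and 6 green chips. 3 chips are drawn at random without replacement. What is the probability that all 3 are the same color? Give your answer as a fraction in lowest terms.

There are C(20,3) = 1140 ways to draw 3 chips.
All same color: C(7,3) + C(7,3) + C(6,3) = 35 + 35 + 20 = 90.
Probability = 90/1140 = 3/38.

3/38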